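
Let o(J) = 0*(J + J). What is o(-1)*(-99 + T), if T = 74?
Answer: 0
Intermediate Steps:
o(J) = 0 (o(J) = 0*(2*J) = 0)
o(-1)*(-99 + T) = 0*(-99 + 74) = 0*(-25) = 0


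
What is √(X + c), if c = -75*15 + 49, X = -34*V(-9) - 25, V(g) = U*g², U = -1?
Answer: √1653 ≈ 40.657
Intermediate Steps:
V(g) = -g²
X = 2729 (X = -(-34)*(-9)² - 25 = -(-34)*81 - 25 = -34*(-81) - 25 = 2754 - 25 = 2729)
c = -1076 (c = -1125 + 49 = -1076)
√(X + c) = √(2729 - 1076) = √1653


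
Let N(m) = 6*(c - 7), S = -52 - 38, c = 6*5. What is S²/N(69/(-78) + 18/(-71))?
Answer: 1350/23 ≈ 58.696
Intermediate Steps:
c = 30
S = -90
N(m) = 138 (N(m) = 6*(30 - 7) = 6*23 = 138)
S²/N(69/(-78) + 18/(-71)) = (-90)²/138 = 8100*(1/138) = 1350/23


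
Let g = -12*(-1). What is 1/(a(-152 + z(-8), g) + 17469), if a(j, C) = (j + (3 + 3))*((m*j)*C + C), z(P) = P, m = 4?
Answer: 1/1198341 ≈ 8.3449e-7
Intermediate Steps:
g = 12
a(j, C) = (6 + j)*(C + 4*C*j) (a(j, C) = (j + (3 + 3))*((4*j)*C + C) = (j + 6)*(4*C*j + C) = (6 + j)*(C + 4*C*j))
1/(a(-152 + z(-8), g) + 17469) = 1/(12*(6 + 4*(-152 - 8)**2 + 25*(-152 - 8)) + 17469) = 1/(12*(6 + 4*(-160)**2 + 25*(-160)) + 17469) = 1/(12*(6 + 4*25600 - 4000) + 17469) = 1/(12*(6 + 102400 - 4000) + 17469) = 1/(12*98406 + 17469) = 1/(1180872 + 17469) = 1/1198341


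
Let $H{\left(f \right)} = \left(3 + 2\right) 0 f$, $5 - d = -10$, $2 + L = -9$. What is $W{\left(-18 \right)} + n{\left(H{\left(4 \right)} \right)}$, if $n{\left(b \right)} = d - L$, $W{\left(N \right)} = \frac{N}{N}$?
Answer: $27$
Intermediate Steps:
$W{\left(N \right)} = 1$
$L = -11$ ($L = -2 - 9 = -11$)
$d = 15$ ($d = 5 - -10 = 5 + 10 = 15$)
$H{\left(f \right)} = 0$ ($H{\left(f \right)} = 5 \cdot 0 f = 0 f = 0$)
$n{\left(b \right)} = 26$ ($n{\left(b \right)} = 15 - -11 = 15 + 11 = 26$)
$W{\left(-18 \right)} + n{\left(H{\left(4 \right)} \right)} = 1 + 26 = 27$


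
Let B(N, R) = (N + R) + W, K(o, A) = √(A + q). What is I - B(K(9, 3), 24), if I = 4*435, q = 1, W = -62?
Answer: 1776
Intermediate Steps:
K(o, A) = √(1 + A) (K(o, A) = √(A + 1) = √(1 + A))
B(N, R) = -62 + N + R (B(N, R) = (N + R) - 62 = -62 + N + R)
I = 1740
I - B(K(9, 3), 24) = 1740 - (-62 + √(1 + 3) + 24) = 1740 - (-62 + √4 + 24) = 1740 - (-62 + 2 + 24) = 1740 - 1*(-36) = 1740 + 36 = 1776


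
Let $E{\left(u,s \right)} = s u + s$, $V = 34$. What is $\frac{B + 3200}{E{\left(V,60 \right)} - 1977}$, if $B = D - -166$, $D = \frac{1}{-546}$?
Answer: $\frac{1837835}{67158} \approx 27.366$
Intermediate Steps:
$E{\left(u,s \right)} = s + s u$
$D = - \frac{1}{546} \approx -0.0018315$
$B = \frac{90635}{546}$ ($B = - \frac{1}{546} - -166 = - \frac{1}{546} + 166 = \frac{90635}{546} \approx 166.0$)
$\frac{B + 3200}{E{\left(V,60 \right)} - 1977} = \frac{\frac{90635}{546} + 3200}{60 \left(1 + 34\right) - 1977} = \frac{1837835}{546 \left(60 \cdot 35 - 1977\right)} = \frac{1837835}{546 \left(2100 - 1977\right)} = \frac{1837835}{546 \cdot 123} = \frac{1837835}{546} \cdot \frac{1}{123} = \frac{1837835}{67158}$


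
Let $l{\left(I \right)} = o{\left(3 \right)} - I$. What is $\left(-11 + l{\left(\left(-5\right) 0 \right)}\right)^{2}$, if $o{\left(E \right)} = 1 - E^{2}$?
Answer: $361$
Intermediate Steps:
$l{\left(I \right)} = -8 - I$ ($l{\left(I \right)} = \left(1 - 3^{2}\right) - I = \left(1 - 9\right) - I = -8 - I$)
$\left(-11 + l{\left(\left(-5\right) 0 \right)}\right)^{2} = \left(-11 - \left(8 - 0\right)\right)^{2} = \left(-11 - 8\right)^{2} = \left(-19\right)^{2} = 361$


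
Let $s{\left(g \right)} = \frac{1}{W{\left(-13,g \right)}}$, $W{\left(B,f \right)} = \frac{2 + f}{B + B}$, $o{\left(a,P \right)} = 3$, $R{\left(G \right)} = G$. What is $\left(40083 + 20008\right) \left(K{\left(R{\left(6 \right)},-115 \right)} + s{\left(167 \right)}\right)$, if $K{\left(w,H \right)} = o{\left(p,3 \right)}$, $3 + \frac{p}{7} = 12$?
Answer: $\frac{2223367}{13} \approx 1.7103 \cdot 10^{5}$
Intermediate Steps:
$p = 63$ ($p = -21 + 7 \cdot 12 = -21 + 84 = 63$)
$W{\left(B,f \right)} = \frac{2 + f}{2 B}$
$K{\left(w,H \right)} = 3$
$s{\left(g \right)} = \frac{1}{- \frac{1}{13} - \frac{g}{26}}$ ($s{\left(g \right)} = \frac{1}{\frac{1}{2} \frac{1}{-13} \left(2 + g\right)} = \frac{1}{\frac{1}{2} \left(- \frac{1}{13}\right) \left(2 + g\right)} = \frac{1}{- \frac{1}{13} - \frac{g}{26}}$)
$\left(40083 + 20008\right) \left(K{\left(R{\left(6 \right)},-115 \right)} + s{\left(167 \right)}\right) = \left(40083 + 20008\right) \left(3 + \frac{26}{-2 - 167}\right) = 60091 \left(3 + \frac{26}{-2 - 167}\right) = 60091 \left(3 + \frac{26}{-169}\right) = 60091 \left(3 + 26 \left(- \frac{1}{169}\right)\right) = 60091 \left(3 - \frac{2}{13}\right) = 60091 \cdot \frac{37}{13} = \frac{2223367}{13}$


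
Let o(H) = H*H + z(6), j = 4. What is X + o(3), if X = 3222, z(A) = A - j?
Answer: 3233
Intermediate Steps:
z(A) = -4 + A (z(A) = A - 1*4 = A - 4 = -4 + A)
o(H) = 2 + H**2 (o(H) = H*H + (-4 + 6) = H**2 + 2 = 2 + H**2)
X + o(3) = 3222 + (2 + 3**2) = 3222 + (2 + 9) = 3222 + 11 = 3233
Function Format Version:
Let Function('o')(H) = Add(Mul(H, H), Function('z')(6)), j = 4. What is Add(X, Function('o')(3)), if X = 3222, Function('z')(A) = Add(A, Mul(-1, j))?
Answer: 3233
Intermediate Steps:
Function('z')(A) = Add(-4, A) (Function('z')(A) = Add(A, Mul(-1, 4)) = Add(A, -4) = Add(-4, A))
Function('o')(H) = Add(2, Pow(H, 2)) (Function('o')(H) = Add(Mul(H, H), Add(-4, 6)) = Add(Pow(H, 2), 2) = Add(2, Pow(H, 2)))
Add(X, Function('o')(3)) = Add(3222, Add(2, Pow(3, 2))) = Add(3222, Add(2, 9)) = Add(3222, 11) = 3233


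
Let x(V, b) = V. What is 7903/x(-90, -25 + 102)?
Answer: -7903/90 ≈ -87.811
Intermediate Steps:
7903/x(-90, -25 + 102) = 7903/(-90) = 7903*(-1/90) = -7903/90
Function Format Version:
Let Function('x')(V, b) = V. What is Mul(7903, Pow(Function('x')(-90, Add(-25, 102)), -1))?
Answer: Rational(-7903, 90) ≈ -87.811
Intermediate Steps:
Mul(7903, Pow(Function('x')(-90, Add(-25, 102)), -1)) = Mul(7903, Pow(-90, -1)) = Mul(7903, Rational(-1, 90)) = Rational(-7903, 90)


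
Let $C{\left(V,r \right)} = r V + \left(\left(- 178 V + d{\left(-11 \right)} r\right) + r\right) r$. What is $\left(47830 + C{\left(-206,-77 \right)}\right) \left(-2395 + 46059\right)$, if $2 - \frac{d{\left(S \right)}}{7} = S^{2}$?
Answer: $-335892830208$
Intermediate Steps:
$d{\left(S \right)} = 14 - 7 S^{2}$
$C{\left(V,r \right)} = V r + r \left(- 832 r - 178 V\right)$ ($C{\left(V,r \right)} = r V + \left(\left(- 178 V + \left(14 - 7 \left(-11\right)^{2}\right) r\right) + r\right) r = V r + \left(\left(- 178 V + \left(14 - 847\right) r\right) + r\right) r = V r + \left(\left(- 178 V - 833 r\right) + r\right) r = V r + \left(\left(- 833 r - 178 V\right) + r\right) r = V r + \left(- 832 r - 178 V\right) r = V r + r \left(- 832 r - 178 V\right)$)
$\left(47830 + C{\left(-206,-77 \right)}\right) \left(-2395 + 46059\right) = \left(47830 - 77 \left(\left(-832\right) \left(-77\right) - -36462\right)\right) \left(-2395 + 46059\right) = \left(47830 - 77 \left(64064 + 36462\right)\right) 43664 = \left(47830 - 7740502\right) 43664 = \left(-7692672\right) 43664 = -335892830208$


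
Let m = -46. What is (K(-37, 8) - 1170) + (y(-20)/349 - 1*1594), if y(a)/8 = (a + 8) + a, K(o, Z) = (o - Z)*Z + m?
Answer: -1106586/349 ≈ -3170.7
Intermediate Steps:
K(o, Z) = -46 + Z*(o - Z) (K(o, Z) = (o - Z)*Z - 46 = Z*(o - Z) - 46 = -46 + Z*(o - Z))
y(a) = 64 + 16*a (y(a) = 8*((a + 8) + a) = 8*((8 + a) + a) = 8*(8 + 2*a) = 64 + 16*a)
(K(-37, 8) - 1170) + (y(-20)/349 - 1*1594) = ((-46 - 1*8² + 8*(-37)) - 1170) + ((64 + 16*(-20))/349 - 1*1594) = ((-46 - 1*64 - 296) - 1170) + ((64 - 320)*(1/349) - 1594) = ((-46 - 64 - 296) - 1170) + (-256*1/349 - 1594) = (-406 - 1170) + (-256/349 - 1594) = -1576 - 556562/349 = -1106586/349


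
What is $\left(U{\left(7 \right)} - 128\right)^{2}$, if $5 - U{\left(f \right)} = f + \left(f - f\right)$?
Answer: $16900$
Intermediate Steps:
$U{\left(f \right)} = 5 - f$ ($U{\left(f \right)} = 5 - \left(f + \left(f - f\right)\right) = 5 - \left(f + 0\right) = 5 - f$)
$\left(U{\left(7 \right)} - 128\right)^{2} = \left(\left(5 - 7\right) - 128\right)^{2} = \left(-2 - 128\right)^{2} = \left(-130\right)^{2} = 16900$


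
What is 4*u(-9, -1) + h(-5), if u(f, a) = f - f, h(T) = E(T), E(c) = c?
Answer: -5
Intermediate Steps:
h(T) = T
u(f, a) = 0
4*u(-9, -1) + h(-5) = 4*0 - 5 = 0 - 5 = -5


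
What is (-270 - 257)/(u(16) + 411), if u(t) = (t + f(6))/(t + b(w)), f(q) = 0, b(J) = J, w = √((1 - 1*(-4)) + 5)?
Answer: -26708887/20882627 - 4216*√10/20882627 ≈ -1.2796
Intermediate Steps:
w = √10 (w = √((1 + 4) + 5) = √(5 + 5) = √10 ≈ 3.1623)
u(t) = t/(t + √10) (u(t) = (t + 0)/(t + √10) = t/(t + √10))
(-270 - 257)/(u(16) + 411) = (-270 - 257)/(16/(16 + √10) + 411) = -527/(411 + 16/(16 + √10))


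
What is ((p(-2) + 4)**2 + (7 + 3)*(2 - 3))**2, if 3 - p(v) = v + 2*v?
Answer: 25281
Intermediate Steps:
p(v) = 3 - 3*v (p(v) = 3 - (v + 2*v) = 3 - 3*v)
((p(-2) + 4)**2 + (7 + 3)*(2 - 3))**2 = (((3 - 3*(-2)) + 4)**2 + (7 + 3)*(2 - 3))**2 = (((3 + 6) + 4)**2 + 10*(-1))**2 = ((9 + 4)**2 - 10)**2 = (13**2 - 10)**2 = (169 - 10)**2 = 159**2 = 25281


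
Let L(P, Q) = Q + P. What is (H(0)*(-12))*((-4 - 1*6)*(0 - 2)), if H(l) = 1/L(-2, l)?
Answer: 120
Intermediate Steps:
L(P, Q) = P + Q
H(l) = 1/(-2 + l)
(H(0)*(-12))*((-4 - 1*6)*(0 - 2)) = (-12/(-2 + 0))*((-4 - 1*6)*(0 - 2)) = (-12/(-2))*((-4 - 6)*(-2)) = (-½*(-12))*(-10*(-2)) = 6*20 = 120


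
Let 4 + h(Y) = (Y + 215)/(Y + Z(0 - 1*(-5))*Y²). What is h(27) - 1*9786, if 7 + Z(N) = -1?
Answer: -56831192/5805 ≈ -9790.0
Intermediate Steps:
Z(N) = -8 (Z(N) = -7 - 1 = -8)
h(Y) = -4 + (215 + Y)/(Y - 8*Y²) (h(Y) = -4 + (Y + 215)/(Y - 8*Y²) = -4 + (215 + Y)/(Y - 8*Y²))
h(27) - 1*9786 = (215 - 3*27 + 32*27²)/(27*(1 - 8*27)) - 1*9786 = (215 - 81 + 32*729)/(27*(1 - 216)) - 9786 = (1/27)*(215 - 81 + 23328)/(-215) - 9786 = (1/27)*(-1/215)*23462 - 9786 = -23462/5805 - 9786 = -56831192/5805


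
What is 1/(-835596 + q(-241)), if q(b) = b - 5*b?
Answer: -1/834632 ≈ -1.1981e-6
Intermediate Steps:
q(b) = -4*b
1/(-835596 + q(-241)) = 1/(-835596 - 4*(-241)) = 1/(-835596 + 964) = 1/(-834632) = -1/834632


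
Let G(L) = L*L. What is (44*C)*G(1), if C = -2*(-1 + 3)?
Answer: -176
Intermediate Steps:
G(L) = L²
C = -4 (C = -2*2 = -4)
(44*C)*G(1) = (44*(-4))*1² = -176*1 = -176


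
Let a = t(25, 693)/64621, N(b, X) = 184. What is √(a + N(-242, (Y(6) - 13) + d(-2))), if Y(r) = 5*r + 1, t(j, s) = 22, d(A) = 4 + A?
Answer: √768362171606/64621 ≈ 13.565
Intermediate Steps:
Y(r) = 1 + 5*r
a = 22/64621 ≈ 0.00034045
√(a + N(-242, (Y(6) - 13) + d(-2))) = √(22/64621 + 184) = √(11890286/64621) = √768362171606/64621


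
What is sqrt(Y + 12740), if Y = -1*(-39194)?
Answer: sqrt(51934) ≈ 227.89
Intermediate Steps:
Y = 39194
sqrt(Y + 12740) = sqrt(39194 + 12740) = sqrt(51934)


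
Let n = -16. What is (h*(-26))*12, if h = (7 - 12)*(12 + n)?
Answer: -6240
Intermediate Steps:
h = 20 (h = (7 - 12)*(12 - 16) = -5*(-4) = 20)
(h*(-26))*12 = (20*(-26))*12 = -520*12 = -6240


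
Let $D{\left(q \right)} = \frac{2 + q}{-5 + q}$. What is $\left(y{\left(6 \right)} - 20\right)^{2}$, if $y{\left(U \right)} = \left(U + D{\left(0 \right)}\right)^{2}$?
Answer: $\frac{80656}{625} \approx 129.05$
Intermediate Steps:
$D{\left(q \right)} = \frac{2 + q}{-5 + q}$
$y{\left(U \right)} = \left(- \frac{2}{5} + U\right)^{2}$ ($y{\left(U \right)} = \left(U + \frac{2 + 0}{-5 + 0}\right)^{2} = \left(U + \frac{1}{-5} \cdot 2\right)^{2} = \left(U - \frac{2}{5}\right)^{2} = \left(- \frac{2}{5} + U\right)^{2}$)
$\left(y{\left(6 \right)} - 20\right)^{2} = \left(\frac{\left(-2 + 5 \cdot 6\right)^{2}}{25} - 20\right)^{2} = \left(\frac{\left(-2 + 30\right)^{2}}{25} - 20\right)^{2} = \left(\frac{28^{2}}{25} - 20\right)^{2} = \left(\frac{1}{25} \cdot 784 - 20\right)^{2} = \left(\frac{784}{25} - 20\right)^{2} = \left(\frac{284}{25}\right)^{2} = \frac{80656}{625}$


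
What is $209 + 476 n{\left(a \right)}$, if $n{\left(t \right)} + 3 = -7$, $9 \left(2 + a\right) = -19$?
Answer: $-4551$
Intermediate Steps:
$a = - \frac{37}{9}$ ($a = -2 + \frac{1}{9} \left(-19\right) = -2 - \frac{19}{9} = - \frac{37}{9} \approx -4.1111$)
$n{\left(t \right)} = -10$ ($n{\left(t \right)} = -3 - 7 = -10$)
$209 + 476 n{\left(a \right)} = 209 + 476 \left(-10\right) = 209 - 4760 = -4551$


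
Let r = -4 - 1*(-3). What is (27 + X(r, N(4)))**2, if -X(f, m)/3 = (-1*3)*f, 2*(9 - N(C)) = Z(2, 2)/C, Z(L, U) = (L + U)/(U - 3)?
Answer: 324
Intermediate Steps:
Z(L, U) = (L + U)/(-3 + U)
r = -1 (r = -4 + 3 = -1)
N(C) = 9 + 2/C (N(C) = 9 - (2 + 2)/(-3 + 2)/(2*C) = 9 - 4/(-1)/(2*C) = 9 - (-1*4)/(2*C) = 9 - (-2)/C = 9 + 2/C)
X(f, m) = 9*f (X(f, m) = -3*(-1*3)*f = -(-9)*f = 9*f)
(27 + X(r, N(4)))**2 = (27 + 9*(-1))**2 = (27 - 9)**2 = 18**2 = 324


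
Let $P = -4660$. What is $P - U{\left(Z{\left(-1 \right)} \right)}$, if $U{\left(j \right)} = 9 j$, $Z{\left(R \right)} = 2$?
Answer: $-4678$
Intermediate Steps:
$P - U{\left(Z{\left(-1 \right)} \right)} = -4660 - 9 \cdot 2 = -4660 - 18 = -4678$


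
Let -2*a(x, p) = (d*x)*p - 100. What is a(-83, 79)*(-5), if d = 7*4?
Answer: -459240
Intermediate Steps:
d = 28
a(x, p) = 50 - 14*p*x (a(x, p) = -((28*x)*p - 100)/2 = -(28*p*x - 100)/2 = -(-100 + 28*p*x)/2 = 50 - 14*p*x)
a(-83, 79)*(-5) = (50 - 14*79*(-83))*(-5) = (50 + 91798)*(-5) = 91848*(-5) = -459240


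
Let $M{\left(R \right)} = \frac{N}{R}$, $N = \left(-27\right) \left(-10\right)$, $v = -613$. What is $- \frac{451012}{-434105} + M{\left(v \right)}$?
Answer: $\frac{159262006}{266106365} \approx 0.59849$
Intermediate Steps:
$N = 270$
$M{\left(R \right)} = \frac{270}{R}$
$- \frac{451012}{-434105} + M{\left(v \right)} = - \frac{451012}{-434105} + \frac{270}{-613} = \left(-451012\right) \left(- \frac{1}{434105}\right) + 270 \left(- \frac{1}{613}\right) = \frac{451012}{434105} - \frac{270}{613} = \frac{159262006}{266106365}$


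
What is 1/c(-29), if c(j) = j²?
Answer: 1/841 ≈ 0.0011891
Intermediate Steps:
1/c(-29) = 1/((-29)²) = 1/841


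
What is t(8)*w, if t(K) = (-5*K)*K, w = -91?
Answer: 29120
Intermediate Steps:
t(K) = -5*K²
t(8)*w = -5*8²*(-91) = -5*64*(-91) = -320*(-91) = 29120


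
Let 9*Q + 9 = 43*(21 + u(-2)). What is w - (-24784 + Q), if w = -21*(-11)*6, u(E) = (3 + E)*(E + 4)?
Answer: 234550/9 ≈ 26061.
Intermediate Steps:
u(E) = (3 + E)*(4 + E)
Q = 980/9 (Q = -1 + (43*(21 + (12 + (-2)**2 + 7*(-2))))/9 = -1 + (43*(21 + (12 + 4 - 14)))/9 = -1 + (43*(21 + 2))/9 = -1 + (43*23)/9 = -1 + (1/9)*989 = -1 + 989/9 = 980/9 ≈ 108.89)
w = 1386 (w = 231*6 = 1386)
w - (-24784 + Q) = 1386 - (-24784 + 980/9) = 1386 - 1*(-222076/9) = 1386 + 222076/9 = 234550/9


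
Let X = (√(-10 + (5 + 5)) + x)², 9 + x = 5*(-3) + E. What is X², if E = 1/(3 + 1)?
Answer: 81450625/256 ≈ 3.1817e+5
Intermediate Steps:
E = ¼ (E = 1/4 = ¼ ≈ 0.25000)
x = -95/4 (x = -9 + (5*(-3) + ¼) = -9 + (-15 + ¼) = -9 - 59/4 = -95/4 ≈ -23.750)
X = 9025/16 (X = (√(-10 + (5 + 5)) - 95/4)² = (√(-10 + 10) - 95/4)² = (√0 - 95/4)² = (0 - 95/4)² = (-95/4)² = 9025/16 ≈ 564.06)
X² = (9025/16)² = 81450625/256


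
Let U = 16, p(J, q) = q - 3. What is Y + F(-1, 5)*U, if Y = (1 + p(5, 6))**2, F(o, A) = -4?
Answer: -48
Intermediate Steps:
p(J, q) = -3 + q
Y = 16 (Y = (1 + (-3 + 6))**2 = (1 + 3)**2 = 4**2 = 16)
Y + F(-1, 5)*U = 16 - 4*16 = 16 - 64 = -48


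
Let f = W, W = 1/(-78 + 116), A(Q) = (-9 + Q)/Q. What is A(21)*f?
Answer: 2/133 ≈ 0.015038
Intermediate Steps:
A(Q) = (-9 + Q)/Q
W = 1/38 ≈ 0.026316
f = 1/38 ≈ 0.026316
A(21)*f = ((-9 + 21)/21)*(1/38) = ((1/21)*12)*(1/38) = (4/7)*(1/38) = 2/133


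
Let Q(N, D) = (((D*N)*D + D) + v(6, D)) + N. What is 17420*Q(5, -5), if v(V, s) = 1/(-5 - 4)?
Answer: 19580080/9 ≈ 2.1756e+6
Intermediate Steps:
v(V, s) = -⅑ (v(V, s) = 1/(-9) = -⅑)
Q(N, D) = -⅑ + D + N + N*D² (Q(N, D) = (((D*N)*D + D) - ⅑) + N = ((N*D² + D) - ⅑) + N = ((D + N*D²) - ⅑) + N = (-⅑ + D + N*D²) + N = -⅑ + D + N + N*D²)
17420*Q(5, -5) = 17420*(-⅑ - 5 + 5 + 5*(-5)²) = 17420*(-⅑ - 5 + 5 + 5*25) = 17420*(-⅑ - 5 + 5 + 125) = 17420*(1124/9) = 19580080/9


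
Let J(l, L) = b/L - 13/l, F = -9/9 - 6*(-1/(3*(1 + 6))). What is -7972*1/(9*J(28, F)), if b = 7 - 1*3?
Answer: 1116080/7641 ≈ 146.06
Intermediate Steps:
b = 4 (b = 7 - 3 = 4)
F = -5/7 (F = -9*1/9 - 6/((-3*7)) = -1 - 6/(-21) = -1 - 6*(-1/21) = -1 + 2/7 = -5/7 ≈ -0.71429)
J(l, L) = -13/l + 4/L (J(l, L) = 4/L - 13/l = -13/l + 4/L)
-7972*1/(9*J(28, F)) = -7972*1/(9*(-13/28 + 4/(-5/7))) = -7972*1/(9*(-13*1/28 + 4*(-7/5))) = -7972*1/(9*(-13/28 - 28/5)) = -7972/(9*(-849/140)) = -7972/(-7641/140) = -7972*(-140/7641) = 1116080/7641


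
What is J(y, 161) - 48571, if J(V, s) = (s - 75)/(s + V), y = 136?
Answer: -14425501/297 ≈ -48571.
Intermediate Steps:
J(V, s) = (-75 + s)/(V + s)
J(y, 161) - 48571 = (-75 + 161)/(136 + 161) - 48571 = 86/297 - 48571 = -14425501/297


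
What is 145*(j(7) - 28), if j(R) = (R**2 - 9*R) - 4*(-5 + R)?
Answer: -7250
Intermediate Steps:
j(R) = 20 + R**2 - 13*R (j(R) = (R**2 - 9*R) + (20 - 4*R) = 20 + R**2 - 13*R)
145*(j(7) - 28) = 145*((20 + 7**2 - 13*7) - 28) = 145*((20 + 49 - 91) - 28) = 145*(-22 - 28) = 145*(-50) = -7250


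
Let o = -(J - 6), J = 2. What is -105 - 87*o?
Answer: -453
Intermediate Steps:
o = 4 (o = -(2 - 6) = -1*(-4) = 4)
-105 - 87*o = -105 - 87*4 = -105 - 348 = -453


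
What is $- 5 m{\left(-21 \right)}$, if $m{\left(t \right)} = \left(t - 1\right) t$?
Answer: $-2310$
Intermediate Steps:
$m{\left(t \right)} = t \left(-1 + t\right)$ ($m{\left(t \right)} = \left(-1 + t\right) t = t \left(-1 + t\right)$)
$- 5 m{\left(-21 \right)} = - 5 \left(- 21 \left(-1 - 21\right)\right) = - 5 \left(\left(-21\right) \left(-22\right)\right) = \left(-5\right) 462 = -2310$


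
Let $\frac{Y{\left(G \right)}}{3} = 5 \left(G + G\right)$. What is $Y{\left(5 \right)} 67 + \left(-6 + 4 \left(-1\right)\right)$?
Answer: $10040$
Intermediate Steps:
$Y{\left(G \right)} = 30 G$ ($Y{\left(G \right)} = 3 \cdot 5 \left(G + G\right) = 3 \cdot 5 \cdot 2 G = 3 \cdot 10 G = 30 G$)
$Y{\left(5 \right)} 67 + \left(-6 + 4 \left(-1\right)\right) = 30 \cdot 5 \cdot 67 + \left(-6 + 4 \left(-1\right)\right) = 150 \cdot 67 - 10 = 10050 - 10 = 10040$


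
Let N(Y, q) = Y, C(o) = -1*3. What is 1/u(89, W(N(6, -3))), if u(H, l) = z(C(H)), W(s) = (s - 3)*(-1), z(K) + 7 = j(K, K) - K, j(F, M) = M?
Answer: -1/7 ≈ -0.14286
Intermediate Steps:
C(o) = -3
z(K) = -7 (z(K) = -7 + (K - K) = -7 + 0 = -7)
W(s) = 3 - s (W(s) = (-3 + s)*(-1) = 3 - s)
u(H, l) = -7
1/u(89, W(N(6, -3))) = 1/(-7) = -1/7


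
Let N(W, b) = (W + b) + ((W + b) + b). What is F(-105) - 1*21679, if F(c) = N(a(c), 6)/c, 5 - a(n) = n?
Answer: -325219/15 ≈ -21681.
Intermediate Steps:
a(n) = 5 - n
N(W, b) = 2*W + 3*b (N(W, b) = (W + b) + (W + 2*b) = 2*W + 3*b)
F(c) = (28 - 2*c)/c (F(c) = (2*(5 - c) + 3*6)/c = ((10 - 2*c) + 18)/c = (28 - 2*c)/c)
F(-105) - 1*21679 = (-2 + 28/(-105)) - 1*21679 = (-2 + 28*(-1/105)) - 21679 = (-2 - 4/15) - 21679 = -34/15 - 21679 = -325219/15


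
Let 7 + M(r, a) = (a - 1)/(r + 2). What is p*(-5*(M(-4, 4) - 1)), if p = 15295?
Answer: 1453025/2 ≈ 7.2651e+5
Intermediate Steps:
M(r, a) = -7 + (-1 + a)/(2 + r) (M(r, a) = -7 + (a - 1)/(r + 2) = -7 + (-1 + a)/(2 + r))
p*(-5*(M(-4, 4) - 1)) = 15295*(-5*((-15 + 4 - 7*(-4))/(2 - 4) - 1)) = 15295*(-5*((-15 + 4 + 28)/(-2) - 1)) = 15295*(-5*(-½*17 - 1)) = 15295*(-5*(-17/2 - 1)) = 15295*(-5*(-19/2)) = 15295*(95/2) = 1453025/2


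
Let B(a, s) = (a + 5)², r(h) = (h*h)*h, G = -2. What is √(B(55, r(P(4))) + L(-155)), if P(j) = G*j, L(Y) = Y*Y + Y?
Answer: √27470 ≈ 165.74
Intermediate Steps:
L(Y) = Y + Y² (L(Y) = Y² + Y = Y + Y²)
P(j) = -2*j
r(h) = h³ (r(h) = h²*h = h³)
B(a, s) = (5 + a)²
√(B(55, r(P(4))) + L(-155)) = √((5 + 55)² - 155*(1 - 155)) = √(60² - 155*(-154)) = √(3600 + 23870) = √27470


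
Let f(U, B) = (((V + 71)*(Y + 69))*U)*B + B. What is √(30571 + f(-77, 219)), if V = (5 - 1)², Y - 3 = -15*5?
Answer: √4432033 ≈ 2105.2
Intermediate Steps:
Y = -72 (Y = 3 - 15*5 = 3 - 75 = -72)
V = 16 (V = 4² = 16)
f(U, B) = B - 261*B*U (f(U, B) = (((16 + 71)*(-72 + 69))*U)*B + B = ((87*(-3))*U)*B + B = (-261*U)*B + B = -261*B*U + B = B - 261*B*U)
√(30571 + f(-77, 219)) = √(30571 + 219*(1 - 261*(-77))) = √(30571 + 219*(1 + 20097)) = √(30571 + 219*20098) = √(30571 + 4401462) = √4432033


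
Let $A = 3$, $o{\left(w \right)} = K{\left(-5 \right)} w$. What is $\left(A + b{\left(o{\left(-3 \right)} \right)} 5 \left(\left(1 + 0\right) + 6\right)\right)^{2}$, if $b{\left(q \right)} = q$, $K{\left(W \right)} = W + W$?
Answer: $1108809$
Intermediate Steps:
$K{\left(W \right)} = 2 W$
$o{\left(w \right)} = - 10 w$ ($o{\left(w \right)} = 2 \left(-5\right) w = - 10 w$)
$\left(A + b{\left(o{\left(-3 \right)} \right)} 5 \left(\left(1 + 0\right) + 6\right)\right)^{2} = \left(3 + \left(-10\right) \left(-3\right) 5 \left(\left(1 + 0\right) + 6\right)\right)^{2} = \left(3 + 30 \cdot 5 \left(1 + 6\right)\right)^{2} = \left(3 + 150 \cdot 7\right)^{2} = \left(3 + 1050\right)^{2} = 1053^{2} = 1108809$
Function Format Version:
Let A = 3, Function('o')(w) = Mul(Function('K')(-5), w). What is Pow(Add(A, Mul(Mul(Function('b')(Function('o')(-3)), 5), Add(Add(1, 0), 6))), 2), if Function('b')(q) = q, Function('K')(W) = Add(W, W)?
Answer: 1108809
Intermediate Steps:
Function('K')(W) = Mul(2, W)
Function('o')(w) = Mul(-10, w) (Function('o')(w) = Mul(Mul(2, -5), w) = Mul(-10, w))
Pow(Add(A, Mul(Mul(Function('b')(Function('o')(-3)), 5), Add(Add(1, 0), 6))), 2) = Pow(Add(3, Mul(Mul(Mul(-10, -3), 5), Add(Add(1, 0), 6))), 2) = Pow(Add(3, Mul(Mul(30, 5), Add(1, 6))), 2) = Pow(Add(3, Mul(150, 7)), 2) = Pow(Add(3, 1050), 2) = Pow(1053, 2) = 1108809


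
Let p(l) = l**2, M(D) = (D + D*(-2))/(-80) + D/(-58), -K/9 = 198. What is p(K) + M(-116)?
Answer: 63510491/20 ≈ 3.1755e+6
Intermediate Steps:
K = -1782 (K = -9*198 = -1782)
M(D) = -11*D/2320 (M(D) = (D - 2*D)*(-1/80) + D*(-1/58) = -D*(-1/80) - D/58 = D/80 - D/58 = -11*D/2320)
p(K) + M(-116) = (-1782)**2 - 11/2320*(-116) = 3175524 + 11/20 = 63510491/20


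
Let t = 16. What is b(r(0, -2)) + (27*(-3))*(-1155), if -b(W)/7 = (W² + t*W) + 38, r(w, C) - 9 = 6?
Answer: 90034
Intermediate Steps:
r(w, C) = 15 (r(w, C) = 9 + 6 = 15)
b(W) = -266 - 112*W - 7*W² (b(W) = -7*((W² + 16*W) + 38) = -7*(38 + W² + 16*W) = -266 - 112*W - 7*W²)
b(r(0, -2)) + (27*(-3))*(-1155) = (-266 - 112*15 - 7*15²) + (27*(-3))*(-1155) = (-266 - 1680 - 7*225) - 81*(-1155) = (-266 - 1680 - 1575) + 93555 = -3521 + 93555 = 90034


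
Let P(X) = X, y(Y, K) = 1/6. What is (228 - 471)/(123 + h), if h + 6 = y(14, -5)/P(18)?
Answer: -26244/12637 ≈ -2.0768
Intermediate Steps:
y(Y, K) = 1/6
h = -647/108 (h = -6 + (1/6)/18 = -6 + (1/6)*(1/18) = -6 + 1/108 = -647/108 ≈ -5.9907)
(228 - 471)/(123 + h) = (228 - 471)/(123 - 647/108) = -243/12637/108 = -243*108/12637 = -26244/12637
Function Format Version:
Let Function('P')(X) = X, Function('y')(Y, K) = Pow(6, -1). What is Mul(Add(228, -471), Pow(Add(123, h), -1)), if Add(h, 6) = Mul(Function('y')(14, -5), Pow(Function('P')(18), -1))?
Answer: Rational(-26244, 12637) ≈ -2.0768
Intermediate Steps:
Function('y')(Y, K) = Rational(1, 6)
h = Rational(-647, 108) (h = Add(-6, Mul(Rational(1, 6), Pow(18, -1))) = Add(-6, Mul(Rational(1, 6), Rational(1, 18))) = Add(-6, Rational(1, 108)) = Rational(-647, 108) ≈ -5.9907)
Mul(Add(228, -471), Pow(Add(123, h), -1)) = Mul(Add(228, -471), Pow(Add(123, Rational(-647, 108)), -1)) = Mul(-243, Pow(Rational(12637, 108), -1)) = Mul(-243, Rational(108, 12637)) = Rational(-26244, 12637)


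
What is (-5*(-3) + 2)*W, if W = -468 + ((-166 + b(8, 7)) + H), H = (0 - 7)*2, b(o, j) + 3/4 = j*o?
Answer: -40307/4 ≈ -10077.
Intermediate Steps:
b(o, j) = -¾ + j*o
H = -14 (H = -7*2 = -14)
W = -2371/4 (W = -468 + ((-166 + (-¾ + 7*8)) - 14) = -468 + ((-166 + (-¾ + 56)) - 14) = -468 + ((-166 + 221/4) - 14) = -468 + (-443/4 - 14) = -468 - 499/4 = -2371/4 ≈ -592.75)
(-5*(-3) + 2)*W = (-5*(-3) + 2)*(-2371/4) = (15 + 2)*(-2371/4) = 17*(-2371/4) = -40307/4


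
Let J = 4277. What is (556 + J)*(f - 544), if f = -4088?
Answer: -22386456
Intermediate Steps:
(556 + J)*(f - 544) = (556 + 4277)*(-4088 - 544) = 4833*(-4632) = -22386456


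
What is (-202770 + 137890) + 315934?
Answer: 251054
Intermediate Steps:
(-202770 + 137890) + 315934 = -64880 + 315934 = 251054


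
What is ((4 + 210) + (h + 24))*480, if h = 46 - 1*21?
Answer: 126240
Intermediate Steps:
h = 25 (h = 46 - 21 = 25)
((4 + 210) + (h + 24))*480 = ((4 + 210) + (25 + 24))*480 = (214 + 49)*480 = 263*480 = 126240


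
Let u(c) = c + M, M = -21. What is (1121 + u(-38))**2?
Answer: 1127844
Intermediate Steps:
u(c) = -21 + c (u(c) = c - 21 = -21 + c)
(1121 + u(-38))**2 = (1121 + (-21 - 38))**2 = (1121 - 59)**2 = 1062**2 = 1127844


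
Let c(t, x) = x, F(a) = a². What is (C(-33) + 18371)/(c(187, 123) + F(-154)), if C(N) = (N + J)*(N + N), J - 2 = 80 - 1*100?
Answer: 21737/23839 ≈ 0.91183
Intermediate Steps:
J = -18 (J = 2 + (80 - 1*100) = 2 + (80 - 100) = 2 - 20 = -18)
C(N) = 2*N*(-18 + N) (C(N) = (N - 18)*(N + N) = (-18 + N)*(2*N) = 2*N*(-18 + N))
(C(-33) + 18371)/(c(187, 123) + F(-154)) = (2*(-33)*(-18 - 33) + 18371)/(123 + (-154)²) = (2*(-33)*(-51) + 18371)/(123 + 23716) = (3366 + 18371)/23839 = 21737*(1/23839) = 21737/23839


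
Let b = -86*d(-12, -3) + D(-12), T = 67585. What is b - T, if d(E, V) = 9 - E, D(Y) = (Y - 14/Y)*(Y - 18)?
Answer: -69066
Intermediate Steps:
D(Y) = (-18 + Y)*(Y - 14/Y) (D(Y) = (Y - 14/Y)*(-18 + Y) = (-18 + Y)*(Y - 14/Y))
b = -1481 (b = -86*(9 - 1*(-12)) + (-14 + (-12)² - 18*(-12) + 252/(-12)) = -86*(9 + 12) + (-14 + 144 + 216 + 252*(-1/12)) = -86*21 + (-14 + 144 + 216 - 21) = -1806 + 325 = -1481)
b - T = -1481 - 1*67585 = -1481 - 67585 = -69066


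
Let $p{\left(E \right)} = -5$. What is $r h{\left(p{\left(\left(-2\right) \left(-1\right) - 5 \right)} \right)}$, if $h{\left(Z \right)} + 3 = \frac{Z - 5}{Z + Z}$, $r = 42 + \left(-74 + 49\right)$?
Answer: $-34$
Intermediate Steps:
$r = 17$ ($r = 42 - 25 = 17$)
$h{\left(Z \right)} = -3 + \frac{-5 + Z}{2 Z}$ ($h{\left(Z \right)} = -3 + \frac{Z - 5}{Z + Z} = -3 + \frac{-5 + Z}{2 Z}$)
$r h{\left(p{\left(\left(-2\right) \left(-1\right) - 5 \right)} \right)} = 17 \frac{5 \left(-1 - -5\right)}{2 \left(-5\right)} = 17 \cdot \frac{5}{2} \left(- \frac{1}{5}\right) \left(-1 + 5\right) = 17 \cdot \frac{5}{2} \left(- \frac{1}{5}\right) 4 = 17 \left(-2\right) = -34$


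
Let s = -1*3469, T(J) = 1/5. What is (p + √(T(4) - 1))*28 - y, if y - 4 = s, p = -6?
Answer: 3297 + 56*I*√5/5 ≈ 3297.0 + 25.044*I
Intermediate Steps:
T(J) = ⅕ (T(J) = 1*(⅕) = ⅕)
s = -3469
y = -3465 (y = 4 - 3469 = -3465)
(p + √(T(4) - 1))*28 - y = (-6 + √(⅕ - 1))*28 - 1*(-3465) = (-6 + √(-⅘))*28 + 3465 = (-6 + 2*I*√5/5)*28 + 3465 = (-168 + 56*I*√5/5) + 3465 = 3297 + 56*I*√5/5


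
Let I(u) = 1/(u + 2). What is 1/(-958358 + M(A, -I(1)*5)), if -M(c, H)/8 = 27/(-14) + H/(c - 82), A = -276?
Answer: -3759/3602409866 ≈ -1.0435e-6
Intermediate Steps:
I(u) = 1/(2 + u)
M(c, H) = 108/7 - 8*H/(-82 + c) (M(c, H) = -8*(27/(-14) + H/(c - 82)) = -8*(27*(-1/14) + H/(-82 + c)) = -8*(-27/14 + H/(-82 + c)) = 108/7 - 8*H/(-82 + c))
1/(-958358 + M(A, -I(1)*5)) = 1/(-958358 + 4*(-2214 - 14*(-1/(2 + 1))*5 + 27*(-276))/(7*(-82 - 276))) = 1/(-958358 + (4/7)*(-2214 - 14*(-1/3)*5 - 7452)/(-358)) = 1/(-958358 + (4/7)*(-1/358)*(-2214 - 14*(-1*⅓)*5 - 7452)) = 1/(-958358 + (4/7)*(-1/358)*(-2214 - (-14)*5/3 - 7452)) = 1/(-958358 + (4/7)*(-1/358)*(-2214 - 14*(-5/3) - 7452)) = 1/(-958358 + (4/7)*(-1/358)*(-2214 + 70/3 - 7452)) = 1/(-958358 + (4/7)*(-1/358)*(-28928/3)) = 1/(-958358 + 57856/3759) = 1/(-3602409866/3759) = -3759/3602409866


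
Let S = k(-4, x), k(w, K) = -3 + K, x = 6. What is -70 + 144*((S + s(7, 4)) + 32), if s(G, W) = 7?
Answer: 5978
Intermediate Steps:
S = 3 (S = -3 + 6 = 3)
-70 + 144*((S + s(7, 4)) + 32) = -70 + 144*((3 + 7) + 32) = -70 + 144*(10 + 32) = -70 + 144*42 = -70 + 6048 = 5978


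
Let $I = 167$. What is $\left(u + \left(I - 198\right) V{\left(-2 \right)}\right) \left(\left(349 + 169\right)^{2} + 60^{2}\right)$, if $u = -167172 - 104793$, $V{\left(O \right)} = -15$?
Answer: $-73827366000$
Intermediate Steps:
$u = -271965$
$\left(u + \left(I - 198\right) V{\left(-2 \right)}\right) \left(\left(349 + 169\right)^{2} + 60^{2}\right) = \left(-271965 + \left(167 - 198\right) \left(-15\right)\right) \left(\left(349 + 169\right)^{2} + 60^{2}\right) = \left(-271965 - -465\right) \left(518^{2} + 3600\right) = \left(-271965 + 465\right) \left(268324 + 3600\right) = \left(-271500\right) 271924 = -73827366000$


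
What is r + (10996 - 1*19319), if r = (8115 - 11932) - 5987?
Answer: -18127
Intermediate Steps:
r = -9804 (r = -3817 - 5987 = -9804)
r + (10996 - 1*19319) = -9804 + (10996 - 1*19319) = -9804 + (10996 - 19319) = -9804 - 8323 = -18127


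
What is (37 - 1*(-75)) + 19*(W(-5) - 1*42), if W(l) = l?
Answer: -781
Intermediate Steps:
(37 - 1*(-75)) + 19*(W(-5) - 1*42) = (37 - 1*(-75)) + 19*(-5 - 1*42) = (37 + 75) + 19*(-5 - 42) = 112 + 19*(-47) = 112 - 893 = -781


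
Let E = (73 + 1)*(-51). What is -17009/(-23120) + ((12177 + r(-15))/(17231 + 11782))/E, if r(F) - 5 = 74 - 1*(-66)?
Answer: 54768136027/74456642160 ≈ 0.73557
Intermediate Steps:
r(F) = 145 (r(F) = 5 + (74 - 1*(-66)) = 5 + (74 + 66) = 5 + 140 = 145)
E = -3774 (E = 74*(-51) = -3774)
-17009/(-23120) + ((12177 + r(-15))/(17231 + 11782))/E = -17009/(-23120) + ((12177 + 145)/(17231 + 11782))/(-3774) = -17009*(-1/23120) + (12322/29013)*(-1/3774) = 17009/23120 + (12322*(1/29013))*(-1/3774) = 17009/23120 + (12322/29013)*(-1/3774) = 17009/23120 - 6161/54747531 = 54768136027/74456642160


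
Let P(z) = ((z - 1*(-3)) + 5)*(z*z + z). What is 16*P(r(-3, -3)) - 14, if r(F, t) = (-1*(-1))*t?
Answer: 466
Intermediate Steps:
r(F, t) = t (r(F, t) = 1*t = t)
P(z) = (8 + z)*(z + z²) (P(z) = ((z + 3) + 5)*(z² + z) = ((3 + z) + 5)*(z + z²) = (8 + z)*(z + z²))
16*P(r(-3, -3)) - 14 = 16*(-3*(8 + (-3)² + 9*(-3))) - 14 = 16*(-3*(8 + 9 - 27)) - 14 = 16*(-3*(-10)) - 14 = 16*30 - 14 = 480 - 14 = 466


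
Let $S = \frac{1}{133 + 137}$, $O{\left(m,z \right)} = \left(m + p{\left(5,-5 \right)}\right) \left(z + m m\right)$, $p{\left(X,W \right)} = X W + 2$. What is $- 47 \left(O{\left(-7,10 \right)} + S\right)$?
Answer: $\frac{22461253}{270} \approx 83190.0$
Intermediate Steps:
$p{\left(X,W \right)} = 2 + W X$ ($p{\left(X,W \right)} = W X + 2 = 2 + W X$)
$O{\left(m,z \right)} = \left(-23 + m\right) \left(z + m^{2}\right)$ ($O{\left(m,z \right)} = \left(m + \left(2 - 25\right)\right) \left(z + m m\right) = \left(m + \left(2 - 25\right)\right) \left(z + m^{2}\right) = \left(m - 23\right) \left(z + m^{2}\right) = \left(-23 + m\right) \left(z + m^{2}\right)$)
$S = \frac{1}{270} \approx 0.0037037$
$- 47 \left(O{\left(-7,10 \right)} + S\right) = - 47 \left(\left(\left(-7\right)^{3} - 230 - 23 \left(-7\right)^{2} - 70\right) + \frac{1}{270}\right) = - 47 \left(\left(-343 - 230 - 1127 - 70\right) + \frac{1}{270}\right) = - 47 \left(-1770 + \frac{1}{270}\right) = \left(-47\right) \left(- \frac{477899}{270}\right) = \frac{22461253}{270}$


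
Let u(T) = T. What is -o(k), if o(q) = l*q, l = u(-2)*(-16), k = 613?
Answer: -19616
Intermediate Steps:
l = 32 (l = -2*(-16) = 32)
o(q) = 32*q
-o(k) = -32*613 = -1*19616 = -19616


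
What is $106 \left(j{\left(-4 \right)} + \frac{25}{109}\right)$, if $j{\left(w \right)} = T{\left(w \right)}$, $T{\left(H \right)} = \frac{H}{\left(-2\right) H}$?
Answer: $- \frac{3127}{109} \approx -28.688$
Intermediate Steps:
$T{\left(H \right)} = - \frac{1}{2}$ ($T{\left(H \right)} = H \left(- \frac{1}{2 H}\right) = - \frac{1}{2}$)
$j{\left(w \right)} = - \frac{1}{2}$
$106 \left(j{\left(-4 \right)} + \frac{25}{109}\right) = 106 \left(- \frac{1}{2} + \frac{25}{109}\right) = 106 \left(- \frac{59}{218}\right) = - \frac{3127}{109}$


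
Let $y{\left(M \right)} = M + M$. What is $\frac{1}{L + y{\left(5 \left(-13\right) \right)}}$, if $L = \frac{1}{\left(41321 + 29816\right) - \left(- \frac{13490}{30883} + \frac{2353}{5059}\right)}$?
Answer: $- \frac{11114233947500}{1444850256937903} \approx -0.0076923$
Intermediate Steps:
$y{\left(M \right)} = 2 M$
$L = \frac{156237097}{11114233947500}$ ($L = \frac{1}{71137 - \frac{4421789}{156237097}} = \frac{1}{\frac{11114233947500}{156237097}} = \frac{156237097}{11114233947500} \approx 1.4057 \cdot 10^{-5}$)
$\frac{1}{L + y{\left(5 \left(-13\right) \right)}} = \frac{1}{\frac{156237097}{11114233947500} + 2 \cdot 5 \left(-13\right)} = \frac{1}{\frac{156237097}{11114233947500} + 2 \left(-65\right)} = \frac{1}{\frac{156237097}{11114233947500} - 130} = \frac{1}{- \frac{1444850256937903}{11114233947500}} = - \frac{11114233947500}{1444850256937903}$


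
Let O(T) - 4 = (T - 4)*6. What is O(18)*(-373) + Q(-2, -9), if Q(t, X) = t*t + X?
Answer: -32829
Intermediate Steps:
O(T) = -20 + 6*T (O(T) = 4 + (T - 4)*6 = 4 + (-4 + T)*6 = 4 + (-24 + 6*T) = -20 + 6*T)
Q(t, X) = X + t² (Q(t, X) = t² + X = X + t²)
O(18)*(-373) + Q(-2, -9) = (-20 + 6*18)*(-373) + (-9 + (-2)²) = (-20 + 108)*(-373) + (-9 + 4) = 88*(-373) - 5 = -32824 - 5 = -32829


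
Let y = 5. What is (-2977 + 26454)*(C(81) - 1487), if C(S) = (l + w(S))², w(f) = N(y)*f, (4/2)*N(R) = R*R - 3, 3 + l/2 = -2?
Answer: 18187021498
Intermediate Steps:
l = -10 (l = -6 + 2*(-2) = -6 - 4 = -10)
N(R) = -3/2 + R²/2 (N(R) = (R*R - 3)/2 = (R² - 3)/2 = (-3 + R²)/2 = -3/2 + R²/2)
w(f) = 11*f (w(f) = (-3/2 + (½)*5²)*f = (-3/2 + (½)*25)*f = (-3/2 + 25/2)*f = 11*f)
C(S) = (-10 + 11*S)²
(-2977 + 26454)*(C(81) - 1487) = (-2977 + 26454)*((10 - 11*81)² - 1487) = 23477*((10 - 891)² - 1487) = 23477*((-881)² - 1487) = 23477*(776161 - 1487) = 23477*774674 = 18187021498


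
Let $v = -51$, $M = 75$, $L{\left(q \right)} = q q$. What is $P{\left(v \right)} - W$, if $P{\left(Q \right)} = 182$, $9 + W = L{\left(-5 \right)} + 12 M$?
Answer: $-734$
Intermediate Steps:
$L{\left(q \right)} = q^{2}$
$W = 916$ ($W = -9 + \left(\left(-5\right)^{2} + 12 \cdot 75\right) = -9 + \left(25 + 900\right) = -9 + 925 = 916$)
$P{\left(v \right)} - W = 182 - 916 = -734$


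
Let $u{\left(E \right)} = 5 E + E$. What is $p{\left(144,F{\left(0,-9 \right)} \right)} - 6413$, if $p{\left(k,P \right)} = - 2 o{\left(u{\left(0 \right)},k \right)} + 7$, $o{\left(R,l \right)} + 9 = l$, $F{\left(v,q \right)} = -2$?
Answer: $-6676$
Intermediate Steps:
$u{\left(E \right)} = 6 E$
$o{\left(R,l \right)} = -9 + l$
$p{\left(k,P \right)} = 25 - 2 k$ ($p{\left(k,P \right)} = - 2 \left(-9 + k\right) + 7 = \left(18 - 2 k\right) + 7 = 25 - 2 k$)
$p{\left(144,F{\left(0,-9 \right)} \right)} - 6413 = \left(25 - 288\right) - 6413 = -263 - 6413 = -6676$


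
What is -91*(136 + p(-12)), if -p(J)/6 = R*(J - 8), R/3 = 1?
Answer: -45136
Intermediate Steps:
R = 3 (R = 3*1 = 3)
p(J) = 144 - 18*J (p(J) = -18*(J - 8) = -18*(-8 + J) = -6*(-24 + 3*J) = 144 - 18*J)
-91*(136 + p(-12)) = -91*(136 + (144 - 18*(-12))) = -91*(136 + (144 + 216)) = -91*(136 + 360) = -91*496 = -45136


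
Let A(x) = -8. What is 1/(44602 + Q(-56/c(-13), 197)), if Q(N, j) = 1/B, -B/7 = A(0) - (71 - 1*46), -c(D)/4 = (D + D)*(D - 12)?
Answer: 231/10303063 ≈ 2.2421e-5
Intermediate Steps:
c(D) = -8*D*(-12 + D) (c(D) = -4*(D + D)*(D - 12) = -4*2*D*(-12 + D) = -8*D*(-12 + D))
B = 231 (B = -7*(-8 - (71 - 1*46)) = -7*(-8 - (71 - 46)) = -7*(-8 - 1*25) = -7*(-8 - 25) = -7*(-33) = 231)
Q(N, j) = 1/231
1/(44602 + Q(-56/c(-13), 197)) = 1/(44602 + 1/231) = 1/(10303063/231) = 231/10303063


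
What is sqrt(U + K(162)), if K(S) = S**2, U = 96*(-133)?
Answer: 2*sqrt(3369) ≈ 116.09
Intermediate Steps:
U = -12768
sqrt(U + K(162)) = sqrt(-12768 + 162**2) = sqrt(-12768 + 26244) = sqrt(13476) = 2*sqrt(3369)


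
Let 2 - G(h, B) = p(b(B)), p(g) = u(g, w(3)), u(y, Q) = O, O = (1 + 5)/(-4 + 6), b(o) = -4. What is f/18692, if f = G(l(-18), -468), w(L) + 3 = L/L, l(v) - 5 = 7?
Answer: -1/18692 ≈ -5.3499e-5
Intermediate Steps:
l(v) = 12 (l(v) = 5 + 7 = 12)
O = 3 (O = 6/2 = 6*(1/2) = 3)
w(L) = -2 (w(L) = -3 + L/L = -3 + 1 = -2)
u(y, Q) = 3
p(g) = 3
G(h, B) = -1 (G(h, B) = 2 - 1*3 = 2 - 3 = -1)
f = -1
f/18692 = -1/18692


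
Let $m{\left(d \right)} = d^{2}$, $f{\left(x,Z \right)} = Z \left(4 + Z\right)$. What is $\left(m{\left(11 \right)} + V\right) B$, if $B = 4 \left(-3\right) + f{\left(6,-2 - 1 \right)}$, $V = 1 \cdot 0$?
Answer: $-1815$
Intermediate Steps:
$V = 0$
$B = -15$ ($B = 4 \left(-3\right) + \left(-2 - 1\right) \left(4 - 3\right) = -12 - 3 \left(4 - 3\right) = -12 - 3 = -15$)
$\left(m{\left(11 \right)} + V\right) B = \left(11^{2} + 0\right) \left(-15\right) = \left(121 + 0\right) \left(-15\right) = 121 \left(-15\right) = -1815$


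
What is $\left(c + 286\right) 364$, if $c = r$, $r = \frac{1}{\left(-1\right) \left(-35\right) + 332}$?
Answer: $\frac{38206532}{367} \approx 1.0411 \cdot 10^{5}$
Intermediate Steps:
$r = \frac{1}{367}$ ($r = \frac{1}{35 + 332} = \frac{1}{367} \approx 0.0027248$)
$c = \frac{1}{367} \approx 0.0027248$
$\left(c + 286\right) 364 = \left(\frac{1}{367} + 286\right) 364 = \frac{104963}{367} \cdot 364 = \frac{38206532}{367}$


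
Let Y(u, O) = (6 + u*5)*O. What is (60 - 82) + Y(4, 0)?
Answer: -22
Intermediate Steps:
Y(u, O) = O*(6 + 5*u) (Y(u, O) = (6 + 5*u)*O = O*(6 + 5*u))
(60 - 82) + Y(4, 0) = (60 - 82) + 0*(6 + 5*4) = -22 + 0*(6 + 20) = -22 + 0*26 = -22 + 0 = -22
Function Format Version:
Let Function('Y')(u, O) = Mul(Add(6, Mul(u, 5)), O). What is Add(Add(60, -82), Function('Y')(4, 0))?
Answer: -22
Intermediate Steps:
Function('Y')(u, O) = Mul(O, Add(6, Mul(5, u))) (Function('Y')(u, O) = Mul(Add(6, Mul(5, u)), O) = Mul(O, Add(6, Mul(5, u))))
Add(Add(60, -82), Function('Y')(4, 0)) = Add(Add(60, -82), Mul(0, Add(6, Mul(5, 4)))) = Add(-22, Mul(0, Add(6, 20))) = Add(-22, Mul(0, 26)) = Add(-22, 0) = -22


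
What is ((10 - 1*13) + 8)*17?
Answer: 85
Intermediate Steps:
((10 - 1*13) + 8)*17 = ((10 - 13) + 8)*17 = (-3 + 8)*17 = 5*17 = 85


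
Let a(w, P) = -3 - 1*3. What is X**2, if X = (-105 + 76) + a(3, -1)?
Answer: 1225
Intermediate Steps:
a(w, P) = -6 (a(w, P) = -3 - 3 = -6)
X = -35 (X = (-105 + 76) - 6 = -29 - 6 = -35)
X**2 = (-35)**2 = 1225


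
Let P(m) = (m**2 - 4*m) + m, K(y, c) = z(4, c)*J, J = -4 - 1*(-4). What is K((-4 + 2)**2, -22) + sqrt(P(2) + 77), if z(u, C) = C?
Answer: 5*sqrt(3) ≈ 8.6602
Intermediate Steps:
J = 0 (J = -4 + 4 = 0)
K(y, c) = 0 (K(y, c) = c*0 = 0)
P(m) = m**2 - 3*m
K((-4 + 2)**2, -22) + sqrt(P(2) + 77) = 0 + sqrt(2*(-3 + 2) + 77) = 0 + sqrt(2*(-1) + 77) = 0 + sqrt(-2 + 77) = 0 + sqrt(75) = 0 + 5*sqrt(3) = 5*sqrt(3)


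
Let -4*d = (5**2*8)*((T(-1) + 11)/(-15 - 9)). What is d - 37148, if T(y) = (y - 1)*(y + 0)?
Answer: -445451/12 ≈ -37121.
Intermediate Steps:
T(y) = y*(-1 + y) (T(y) = (-1 + y)*y = y*(-1 + y))
d = 325/12 (d = -5**2*8*(-(-1 - 1) + 11)/(-15 - 9)/4 = -25*8*(-1*(-2) + 11)/(-24)/4 = -50*(2 + 11)*(-1/24) = -50*13*(-1/24) = -50*(-13)/24 = -1/4*(-325/3) = 325/12 ≈ 27.083)
d - 37148 = 325/12 - 37148 = -445451/12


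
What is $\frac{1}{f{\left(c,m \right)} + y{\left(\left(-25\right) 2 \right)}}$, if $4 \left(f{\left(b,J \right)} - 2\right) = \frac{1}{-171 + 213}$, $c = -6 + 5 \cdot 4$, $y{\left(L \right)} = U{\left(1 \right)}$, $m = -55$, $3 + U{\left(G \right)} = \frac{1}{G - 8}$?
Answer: $- \frac{168}{191} \approx -0.87958$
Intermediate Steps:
$U{\left(G \right)} = -3 + \frac{1}{-8 + G}$ ($U{\left(G \right)} = -3 + \frac{1}{G - 8} = -3 + \frac{1}{-8 + G}$)
$y{\left(L \right)} = - \frac{22}{7}$ ($y{\left(L \right)} = \frac{25 - 3}{-8 + 1} = \frac{25 - 3}{-7} = \left(- \frac{1}{7}\right) 22 = - \frac{22}{7}$)
$c = 14$ ($c = -6 + 20 = 14$)
$f{\left(b,J \right)} = \frac{337}{168}$ ($f{\left(b,J \right)} = 2 + \frac{1}{4 \left(-171 + 213\right)} = 2 + \frac{1}{4 \cdot 42} = 2 + \frac{1}{4} \cdot \frac{1}{42} = 2 + \frac{1}{168} = \frac{337}{168}$)
$\frac{1}{f{\left(c,m \right)} + y{\left(\left(-25\right) 2 \right)}} = \frac{1}{\frac{337}{168} - \frac{22}{7}} = \frac{1}{- \frac{191}{168}} = - \frac{168}{191}$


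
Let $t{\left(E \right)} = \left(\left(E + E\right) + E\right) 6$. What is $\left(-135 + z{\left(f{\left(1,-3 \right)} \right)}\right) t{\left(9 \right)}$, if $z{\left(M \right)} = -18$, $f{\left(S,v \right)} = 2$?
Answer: $-24786$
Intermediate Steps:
$t{\left(E \right)} = 18 E$ ($t{\left(E \right)} = \left(2 E + E\right) 6 = 3 E 6 = 18 E$)
$\left(-135 + z{\left(f{\left(1,-3 \right)} \right)}\right) t{\left(9 \right)} = \left(-135 - 18\right) 18 \cdot 9 = \left(-153\right) 162 = -24786$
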